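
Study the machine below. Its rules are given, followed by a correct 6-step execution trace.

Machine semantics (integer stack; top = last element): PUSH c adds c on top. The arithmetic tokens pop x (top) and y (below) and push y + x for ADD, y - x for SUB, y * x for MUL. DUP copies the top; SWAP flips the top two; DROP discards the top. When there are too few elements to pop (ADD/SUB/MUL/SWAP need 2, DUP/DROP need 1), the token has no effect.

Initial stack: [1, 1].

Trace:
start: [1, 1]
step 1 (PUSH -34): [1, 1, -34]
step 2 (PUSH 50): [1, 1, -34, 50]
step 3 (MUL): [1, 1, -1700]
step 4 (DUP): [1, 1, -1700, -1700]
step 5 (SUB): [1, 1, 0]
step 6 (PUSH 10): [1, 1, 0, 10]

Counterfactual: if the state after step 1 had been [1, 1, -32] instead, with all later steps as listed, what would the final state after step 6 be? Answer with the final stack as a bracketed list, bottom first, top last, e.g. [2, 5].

state after step 1 := [1, 1, -32]
step 2 (PUSH 50): [1, 1, -32, 50]
step 3 (MUL): [1, 1, -1600]
step 4 (DUP): [1, 1, -1600, -1600]
step 5 (SUB): [1, 1, 0]
step 6 (PUSH 10): [1, 1, 0, 10]

[1, 1, 0, 10]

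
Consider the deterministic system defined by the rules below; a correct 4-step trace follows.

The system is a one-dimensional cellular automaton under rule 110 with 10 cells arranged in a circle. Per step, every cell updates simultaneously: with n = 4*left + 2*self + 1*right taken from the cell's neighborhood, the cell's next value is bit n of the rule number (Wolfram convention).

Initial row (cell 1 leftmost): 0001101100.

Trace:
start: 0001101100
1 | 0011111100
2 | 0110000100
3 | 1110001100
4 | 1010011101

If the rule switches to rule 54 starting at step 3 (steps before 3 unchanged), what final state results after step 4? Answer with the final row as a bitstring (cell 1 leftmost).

1111110001

(re-executing steps 3..4 under rule 54; state before step 3: 0110000100)
3 | 1001001110
4 | 1111110001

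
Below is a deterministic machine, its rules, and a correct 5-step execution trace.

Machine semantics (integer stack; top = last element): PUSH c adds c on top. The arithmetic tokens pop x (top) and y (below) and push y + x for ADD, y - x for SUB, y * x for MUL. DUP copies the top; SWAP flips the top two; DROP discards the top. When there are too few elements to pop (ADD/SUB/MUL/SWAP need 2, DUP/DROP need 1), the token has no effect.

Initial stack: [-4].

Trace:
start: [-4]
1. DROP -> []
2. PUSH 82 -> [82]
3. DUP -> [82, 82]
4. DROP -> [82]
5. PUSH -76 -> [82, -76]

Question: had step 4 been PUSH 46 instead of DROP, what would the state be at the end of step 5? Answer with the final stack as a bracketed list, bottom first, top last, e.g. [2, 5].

[82, 82, 46, -76]

(re-executing from step 4 with the substitution; state before step 4: [82, 82])
4. PUSH 46 -> [82, 82, 46]
5. PUSH -76 -> [82, 82, 46, -76]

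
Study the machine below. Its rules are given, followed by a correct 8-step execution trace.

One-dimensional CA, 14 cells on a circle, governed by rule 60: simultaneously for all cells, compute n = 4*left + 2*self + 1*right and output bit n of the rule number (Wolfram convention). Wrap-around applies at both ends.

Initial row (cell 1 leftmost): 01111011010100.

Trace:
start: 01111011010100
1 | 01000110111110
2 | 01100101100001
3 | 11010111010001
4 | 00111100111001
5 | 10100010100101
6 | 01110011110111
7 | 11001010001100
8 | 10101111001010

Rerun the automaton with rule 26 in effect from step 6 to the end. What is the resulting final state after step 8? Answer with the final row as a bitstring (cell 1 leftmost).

(re-executing steps 6..8 under rule 26; state before step 6: 10100010100101)
6 | 00010100011001
7 | 10100010110110
8 | 00010100100100

00010100100100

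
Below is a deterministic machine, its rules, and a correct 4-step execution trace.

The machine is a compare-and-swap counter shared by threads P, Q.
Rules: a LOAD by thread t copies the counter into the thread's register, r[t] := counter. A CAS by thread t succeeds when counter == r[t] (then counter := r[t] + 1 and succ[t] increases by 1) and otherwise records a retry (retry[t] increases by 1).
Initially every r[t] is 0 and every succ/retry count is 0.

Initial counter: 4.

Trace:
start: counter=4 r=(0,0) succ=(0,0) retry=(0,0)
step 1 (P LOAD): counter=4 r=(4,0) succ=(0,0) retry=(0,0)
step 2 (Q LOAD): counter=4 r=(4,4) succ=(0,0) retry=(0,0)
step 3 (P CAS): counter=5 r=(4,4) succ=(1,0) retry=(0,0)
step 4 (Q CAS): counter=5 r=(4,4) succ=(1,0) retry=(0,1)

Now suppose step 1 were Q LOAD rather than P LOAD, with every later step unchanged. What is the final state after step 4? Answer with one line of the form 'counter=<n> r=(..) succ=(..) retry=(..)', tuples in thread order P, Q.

(re-executing from step 1 with the substitution; state before step 1: counter=4 r=(0,0) succ=(0,0) retry=(0,0))
step 1 (Q LOAD): counter=4 r=(0,4) succ=(0,0) retry=(0,0)
step 2 (Q LOAD): counter=4 r=(0,4) succ=(0,0) retry=(0,0)
step 3 (P CAS): counter=4 r=(0,4) succ=(0,0) retry=(1,0)
step 4 (Q CAS): counter=5 r=(0,4) succ=(0,1) retry=(1,0)

counter=5 r=(0,4) succ=(0,1) retry=(1,0)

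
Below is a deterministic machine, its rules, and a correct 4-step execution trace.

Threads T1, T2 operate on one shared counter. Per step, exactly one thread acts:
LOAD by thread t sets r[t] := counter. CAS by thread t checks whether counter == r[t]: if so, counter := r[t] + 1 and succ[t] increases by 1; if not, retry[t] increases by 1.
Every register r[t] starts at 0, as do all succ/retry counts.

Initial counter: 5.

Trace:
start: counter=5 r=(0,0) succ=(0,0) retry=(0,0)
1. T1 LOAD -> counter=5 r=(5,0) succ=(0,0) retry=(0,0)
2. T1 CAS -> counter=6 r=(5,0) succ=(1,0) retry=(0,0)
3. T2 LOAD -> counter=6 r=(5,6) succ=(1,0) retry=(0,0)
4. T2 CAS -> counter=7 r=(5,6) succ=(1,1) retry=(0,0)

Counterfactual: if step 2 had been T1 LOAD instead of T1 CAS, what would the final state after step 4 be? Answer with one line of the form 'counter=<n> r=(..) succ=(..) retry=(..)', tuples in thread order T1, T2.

(re-executing from step 2 with the substitution; state before step 2: counter=5 r=(5,0) succ=(0,0) retry=(0,0))
2. T1 LOAD -> counter=5 r=(5,0) succ=(0,0) retry=(0,0)
3. T2 LOAD -> counter=5 r=(5,5) succ=(0,0) retry=(0,0)
4. T2 CAS -> counter=6 r=(5,5) succ=(0,1) retry=(0,0)

counter=6 r=(5,5) succ=(0,1) retry=(0,0)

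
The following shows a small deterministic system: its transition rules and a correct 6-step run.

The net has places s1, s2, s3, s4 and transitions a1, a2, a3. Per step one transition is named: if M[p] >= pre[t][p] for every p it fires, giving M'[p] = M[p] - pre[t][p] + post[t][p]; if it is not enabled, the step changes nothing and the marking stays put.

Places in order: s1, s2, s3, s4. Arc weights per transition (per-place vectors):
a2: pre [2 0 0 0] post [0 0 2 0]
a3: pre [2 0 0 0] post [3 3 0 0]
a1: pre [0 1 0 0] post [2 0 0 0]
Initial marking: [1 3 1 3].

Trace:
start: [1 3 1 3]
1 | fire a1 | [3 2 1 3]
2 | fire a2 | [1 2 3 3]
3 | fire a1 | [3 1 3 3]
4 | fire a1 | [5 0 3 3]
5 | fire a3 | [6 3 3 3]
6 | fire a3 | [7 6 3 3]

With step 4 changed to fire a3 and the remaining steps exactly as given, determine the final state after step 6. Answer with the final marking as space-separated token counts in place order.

6 10 3 3

(re-executing from step 4 with the substitution; state before step 4: [3 1 3 3])
4 | fire a3 | [4 4 3 3]
5 | fire a3 | [5 7 3 3]
6 | fire a3 | [6 10 3 3]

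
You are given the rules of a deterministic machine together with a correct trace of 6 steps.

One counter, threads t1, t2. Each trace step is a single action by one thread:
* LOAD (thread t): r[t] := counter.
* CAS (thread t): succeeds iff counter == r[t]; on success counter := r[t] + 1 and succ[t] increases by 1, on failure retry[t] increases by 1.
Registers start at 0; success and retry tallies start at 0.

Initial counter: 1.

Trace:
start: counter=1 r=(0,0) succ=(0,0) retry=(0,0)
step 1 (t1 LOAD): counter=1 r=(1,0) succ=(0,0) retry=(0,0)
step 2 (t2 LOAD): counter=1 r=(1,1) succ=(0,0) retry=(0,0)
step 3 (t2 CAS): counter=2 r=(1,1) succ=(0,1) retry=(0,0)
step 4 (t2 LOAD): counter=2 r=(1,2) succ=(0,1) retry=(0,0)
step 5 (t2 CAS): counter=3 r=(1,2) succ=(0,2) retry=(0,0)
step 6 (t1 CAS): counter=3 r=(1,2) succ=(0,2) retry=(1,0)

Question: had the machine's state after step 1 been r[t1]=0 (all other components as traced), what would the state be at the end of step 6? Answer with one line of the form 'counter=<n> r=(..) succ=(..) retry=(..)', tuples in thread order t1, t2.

counter=3 r=(0,2) succ=(0,2) retry=(1,0)

state after step 1 := counter=1 r=(0,0) succ=(0,0) retry=(0,0)
step 2 (t2 LOAD): counter=1 r=(0,1) succ=(0,0) retry=(0,0)
step 3 (t2 CAS): counter=2 r=(0,1) succ=(0,1) retry=(0,0)
step 4 (t2 LOAD): counter=2 r=(0,2) succ=(0,1) retry=(0,0)
step 5 (t2 CAS): counter=3 r=(0,2) succ=(0,2) retry=(0,0)
step 6 (t1 CAS): counter=3 r=(0,2) succ=(0,2) retry=(1,0)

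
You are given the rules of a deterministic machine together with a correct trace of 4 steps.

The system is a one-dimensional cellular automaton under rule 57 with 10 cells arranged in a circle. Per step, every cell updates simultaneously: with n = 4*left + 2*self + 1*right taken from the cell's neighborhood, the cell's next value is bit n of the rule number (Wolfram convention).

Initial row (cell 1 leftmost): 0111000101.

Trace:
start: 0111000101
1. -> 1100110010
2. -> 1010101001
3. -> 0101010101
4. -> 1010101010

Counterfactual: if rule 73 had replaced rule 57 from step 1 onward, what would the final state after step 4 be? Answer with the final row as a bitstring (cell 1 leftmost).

0100010000

(re-executing steps 1..4 under rule 73; state before step 1: 0111000101)
1. -> 0101010000
2. -> 0000000111
3. -> 0111110101
4. -> 0100010000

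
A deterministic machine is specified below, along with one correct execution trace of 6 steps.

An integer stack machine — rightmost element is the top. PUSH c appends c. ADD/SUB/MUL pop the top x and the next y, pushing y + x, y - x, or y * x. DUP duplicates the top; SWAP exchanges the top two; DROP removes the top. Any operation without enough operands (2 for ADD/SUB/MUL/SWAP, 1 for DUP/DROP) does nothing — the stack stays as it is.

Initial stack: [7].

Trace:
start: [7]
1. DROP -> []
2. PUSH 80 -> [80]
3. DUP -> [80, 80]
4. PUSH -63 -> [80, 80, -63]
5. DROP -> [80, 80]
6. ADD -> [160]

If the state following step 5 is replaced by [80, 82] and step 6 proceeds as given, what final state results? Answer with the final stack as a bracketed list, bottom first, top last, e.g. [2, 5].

[162]

state after step 5 := [80, 82]
6. ADD -> [162]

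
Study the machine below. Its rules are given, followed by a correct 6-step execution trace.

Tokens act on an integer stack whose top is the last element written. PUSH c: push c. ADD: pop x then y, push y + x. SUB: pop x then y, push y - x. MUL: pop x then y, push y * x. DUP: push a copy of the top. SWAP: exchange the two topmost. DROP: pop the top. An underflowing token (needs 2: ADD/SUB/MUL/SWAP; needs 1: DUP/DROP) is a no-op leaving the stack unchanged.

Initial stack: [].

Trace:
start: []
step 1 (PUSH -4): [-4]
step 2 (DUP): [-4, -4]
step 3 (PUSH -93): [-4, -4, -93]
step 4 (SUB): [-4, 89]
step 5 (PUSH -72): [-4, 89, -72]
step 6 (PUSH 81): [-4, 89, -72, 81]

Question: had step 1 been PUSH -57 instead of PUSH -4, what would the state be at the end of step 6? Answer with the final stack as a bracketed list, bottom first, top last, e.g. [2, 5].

(re-executing from step 1 with the substitution; state before step 1: [])
step 1 (PUSH -57): [-57]
step 2 (DUP): [-57, -57]
step 3 (PUSH -93): [-57, -57, -93]
step 4 (SUB): [-57, 36]
step 5 (PUSH -72): [-57, 36, -72]
step 6 (PUSH 81): [-57, 36, -72, 81]

[-57, 36, -72, 81]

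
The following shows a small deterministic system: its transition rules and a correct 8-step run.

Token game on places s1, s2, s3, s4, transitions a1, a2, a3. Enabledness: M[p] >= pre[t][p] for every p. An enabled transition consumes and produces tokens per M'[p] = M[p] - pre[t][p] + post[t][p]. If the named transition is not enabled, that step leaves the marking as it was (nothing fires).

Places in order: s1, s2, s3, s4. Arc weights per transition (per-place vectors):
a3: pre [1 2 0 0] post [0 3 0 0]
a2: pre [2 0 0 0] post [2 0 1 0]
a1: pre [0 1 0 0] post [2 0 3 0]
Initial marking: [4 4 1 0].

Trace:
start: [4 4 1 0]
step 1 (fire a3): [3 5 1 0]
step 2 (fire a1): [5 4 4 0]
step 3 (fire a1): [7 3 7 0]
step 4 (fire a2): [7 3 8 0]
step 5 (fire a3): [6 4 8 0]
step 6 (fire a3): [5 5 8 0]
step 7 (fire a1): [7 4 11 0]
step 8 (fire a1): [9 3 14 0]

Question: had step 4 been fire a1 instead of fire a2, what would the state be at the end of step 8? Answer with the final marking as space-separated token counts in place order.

11 2 16 0

(re-executing from step 4 with the substitution; state before step 4: [7 3 7 0])
step 4 (fire a1): [9 2 10 0]
step 5 (fire a3): [8 3 10 0]
step 6 (fire a3): [7 4 10 0]
step 7 (fire a1): [9 3 13 0]
step 8 (fire a1): [11 2 16 0]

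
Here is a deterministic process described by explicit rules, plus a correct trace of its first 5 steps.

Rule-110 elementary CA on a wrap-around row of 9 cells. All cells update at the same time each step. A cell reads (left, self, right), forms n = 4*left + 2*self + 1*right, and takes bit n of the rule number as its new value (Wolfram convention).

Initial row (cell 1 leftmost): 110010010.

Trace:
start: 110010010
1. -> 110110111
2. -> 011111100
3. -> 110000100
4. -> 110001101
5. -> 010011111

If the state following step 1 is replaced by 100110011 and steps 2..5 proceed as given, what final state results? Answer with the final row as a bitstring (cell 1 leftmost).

011010000

state after step 1 := 100110011
2. -> 101110110
3. -> 111011111
4. -> 001110000
5. -> 011010000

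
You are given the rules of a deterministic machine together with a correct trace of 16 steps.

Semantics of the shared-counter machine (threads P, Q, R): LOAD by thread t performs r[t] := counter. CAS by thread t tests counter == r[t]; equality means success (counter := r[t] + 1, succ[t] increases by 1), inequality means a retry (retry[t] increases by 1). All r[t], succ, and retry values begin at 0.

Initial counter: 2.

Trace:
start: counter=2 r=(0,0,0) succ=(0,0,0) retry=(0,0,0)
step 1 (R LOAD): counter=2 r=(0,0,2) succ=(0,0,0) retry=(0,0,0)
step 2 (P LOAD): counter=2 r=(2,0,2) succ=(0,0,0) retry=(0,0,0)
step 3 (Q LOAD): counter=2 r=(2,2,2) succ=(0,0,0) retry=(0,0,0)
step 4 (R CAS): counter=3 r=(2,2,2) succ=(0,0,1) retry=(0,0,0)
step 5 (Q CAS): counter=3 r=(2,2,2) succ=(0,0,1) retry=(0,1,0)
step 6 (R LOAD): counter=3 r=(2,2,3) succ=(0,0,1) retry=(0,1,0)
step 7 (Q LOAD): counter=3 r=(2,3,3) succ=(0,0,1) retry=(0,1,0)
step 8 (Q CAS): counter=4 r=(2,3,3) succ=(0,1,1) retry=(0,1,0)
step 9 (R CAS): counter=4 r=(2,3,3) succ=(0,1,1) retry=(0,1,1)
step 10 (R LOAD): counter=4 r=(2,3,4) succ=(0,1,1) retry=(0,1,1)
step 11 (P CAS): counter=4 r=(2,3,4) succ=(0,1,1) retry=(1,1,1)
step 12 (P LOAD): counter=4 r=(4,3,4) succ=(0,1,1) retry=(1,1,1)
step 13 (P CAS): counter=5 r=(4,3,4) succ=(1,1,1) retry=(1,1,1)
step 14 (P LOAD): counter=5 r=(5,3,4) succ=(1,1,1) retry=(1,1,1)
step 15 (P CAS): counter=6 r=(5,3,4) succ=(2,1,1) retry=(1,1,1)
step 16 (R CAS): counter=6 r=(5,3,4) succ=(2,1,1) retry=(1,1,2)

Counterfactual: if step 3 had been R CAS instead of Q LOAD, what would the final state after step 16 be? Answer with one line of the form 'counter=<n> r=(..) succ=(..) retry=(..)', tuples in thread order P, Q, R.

(re-executing from step 3 with the substitution; state before step 3: counter=2 r=(2,0,2) succ=(0,0,0) retry=(0,0,0))
step 3 (R CAS): counter=3 r=(2,0,2) succ=(0,0,1) retry=(0,0,0)
step 4 (R CAS): counter=3 r=(2,0,2) succ=(0,0,1) retry=(0,0,1)
step 5 (Q CAS): counter=3 r=(2,0,2) succ=(0,0,1) retry=(0,1,1)
step 6 (R LOAD): counter=3 r=(2,0,3) succ=(0,0,1) retry=(0,1,1)
step 7 (Q LOAD): counter=3 r=(2,3,3) succ=(0,0,1) retry=(0,1,1)
step 8 (Q CAS): counter=4 r=(2,3,3) succ=(0,1,1) retry=(0,1,1)
step 9 (R CAS): counter=4 r=(2,3,3) succ=(0,1,1) retry=(0,1,2)
step 10 (R LOAD): counter=4 r=(2,3,4) succ=(0,1,1) retry=(0,1,2)
step 11 (P CAS): counter=4 r=(2,3,4) succ=(0,1,1) retry=(1,1,2)
step 12 (P LOAD): counter=4 r=(4,3,4) succ=(0,1,1) retry=(1,1,2)
step 13 (P CAS): counter=5 r=(4,3,4) succ=(1,1,1) retry=(1,1,2)
step 14 (P LOAD): counter=5 r=(5,3,4) succ=(1,1,1) retry=(1,1,2)
step 15 (P CAS): counter=6 r=(5,3,4) succ=(2,1,1) retry=(1,1,2)
step 16 (R CAS): counter=6 r=(5,3,4) succ=(2,1,1) retry=(1,1,3)

counter=6 r=(5,3,4) succ=(2,1,1) retry=(1,1,3)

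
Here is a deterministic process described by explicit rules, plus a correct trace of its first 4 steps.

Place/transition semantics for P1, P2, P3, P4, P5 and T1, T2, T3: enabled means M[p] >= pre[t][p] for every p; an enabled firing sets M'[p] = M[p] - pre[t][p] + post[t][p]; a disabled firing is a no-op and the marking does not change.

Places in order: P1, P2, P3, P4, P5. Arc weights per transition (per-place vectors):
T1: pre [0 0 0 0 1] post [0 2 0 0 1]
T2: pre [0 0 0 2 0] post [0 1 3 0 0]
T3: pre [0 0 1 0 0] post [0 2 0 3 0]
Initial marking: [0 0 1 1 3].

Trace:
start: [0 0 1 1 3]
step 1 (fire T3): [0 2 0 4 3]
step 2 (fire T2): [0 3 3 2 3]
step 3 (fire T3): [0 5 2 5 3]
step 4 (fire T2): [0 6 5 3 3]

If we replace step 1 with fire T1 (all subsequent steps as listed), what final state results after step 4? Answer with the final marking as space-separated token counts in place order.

0 5 3 2 3

(re-executing from step 1 with the substitution; state before step 1: [0 0 1 1 3])
step 1 (fire T1): [0 2 1 1 3]
step 2 (fire T2): [0 2 1 1 3]
step 3 (fire T3): [0 4 0 4 3]
step 4 (fire T2): [0 5 3 2 3]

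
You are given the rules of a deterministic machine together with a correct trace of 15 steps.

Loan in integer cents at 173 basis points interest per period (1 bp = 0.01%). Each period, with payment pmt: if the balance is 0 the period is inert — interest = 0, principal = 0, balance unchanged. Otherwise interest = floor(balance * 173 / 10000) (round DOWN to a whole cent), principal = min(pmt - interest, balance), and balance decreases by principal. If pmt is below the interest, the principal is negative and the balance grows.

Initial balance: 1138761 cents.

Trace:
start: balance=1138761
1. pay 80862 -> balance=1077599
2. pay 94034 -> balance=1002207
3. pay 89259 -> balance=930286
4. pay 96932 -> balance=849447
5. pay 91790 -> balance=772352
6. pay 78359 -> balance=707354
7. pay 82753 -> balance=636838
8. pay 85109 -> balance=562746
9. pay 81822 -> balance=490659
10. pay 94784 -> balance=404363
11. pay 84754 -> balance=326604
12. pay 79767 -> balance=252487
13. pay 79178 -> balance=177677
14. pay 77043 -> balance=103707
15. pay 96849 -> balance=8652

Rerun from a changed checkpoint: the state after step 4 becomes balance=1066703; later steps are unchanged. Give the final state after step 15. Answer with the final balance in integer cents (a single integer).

state after step 4 := balance=1066703
5. pay 91790 -> balance=993366
6. pay 78359 -> balance=932192
7. pay 82753 -> balance=865565
8. pay 85109 -> balance=795430
9. pay 81822 -> balance=727368
10. pay 94784 -> balance=645167
11. pay 84754 -> balance=571574
12. pay 79767 -> balance=501695
13. pay 79178 -> balance=431196
14. pay 77043 -> balance=361612
15. pay 96849 -> balance=271018

271018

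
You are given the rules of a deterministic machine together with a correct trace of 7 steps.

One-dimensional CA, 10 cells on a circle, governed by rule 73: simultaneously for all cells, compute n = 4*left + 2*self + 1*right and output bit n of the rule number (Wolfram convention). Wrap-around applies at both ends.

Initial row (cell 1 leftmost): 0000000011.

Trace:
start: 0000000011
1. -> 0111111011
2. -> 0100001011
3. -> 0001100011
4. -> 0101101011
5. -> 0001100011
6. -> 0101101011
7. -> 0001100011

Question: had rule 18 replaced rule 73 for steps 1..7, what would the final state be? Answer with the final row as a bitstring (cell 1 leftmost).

0010010000

(re-executing steps 1..7 under rule 18; state before step 1: 0000000011)
1. -> 1000000100
2. -> 0100001011
3. -> 0010010000
4. -> 0101101000
5. -> 1000000100
6. -> 0100001011
7. -> 0010010000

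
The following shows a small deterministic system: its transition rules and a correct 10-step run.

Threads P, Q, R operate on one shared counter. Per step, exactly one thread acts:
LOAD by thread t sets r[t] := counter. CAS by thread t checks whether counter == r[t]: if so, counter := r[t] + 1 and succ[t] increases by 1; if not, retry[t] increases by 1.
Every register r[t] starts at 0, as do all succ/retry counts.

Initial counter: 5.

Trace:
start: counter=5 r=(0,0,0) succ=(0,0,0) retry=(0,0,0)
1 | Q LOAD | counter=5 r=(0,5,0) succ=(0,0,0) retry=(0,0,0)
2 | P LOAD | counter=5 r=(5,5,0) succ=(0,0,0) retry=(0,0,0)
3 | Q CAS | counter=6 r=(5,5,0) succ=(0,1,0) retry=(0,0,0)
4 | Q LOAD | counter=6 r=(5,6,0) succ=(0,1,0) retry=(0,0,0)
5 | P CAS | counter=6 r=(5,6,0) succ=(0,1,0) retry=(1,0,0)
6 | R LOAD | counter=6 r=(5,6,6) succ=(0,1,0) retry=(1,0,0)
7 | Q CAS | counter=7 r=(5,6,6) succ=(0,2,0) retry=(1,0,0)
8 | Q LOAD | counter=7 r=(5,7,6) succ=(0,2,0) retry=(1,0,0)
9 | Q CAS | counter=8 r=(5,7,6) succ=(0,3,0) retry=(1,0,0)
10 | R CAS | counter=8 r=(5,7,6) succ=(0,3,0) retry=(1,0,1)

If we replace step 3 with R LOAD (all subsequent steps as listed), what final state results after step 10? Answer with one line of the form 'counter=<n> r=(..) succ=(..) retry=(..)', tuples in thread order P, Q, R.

counter=7 r=(5,6,6) succ=(1,1,0) retry=(0,1,1)

(re-executing from step 3 with the substitution; state before step 3: counter=5 r=(5,5,0) succ=(0,0,0) retry=(0,0,0))
3 | R LOAD | counter=5 r=(5,5,5) succ=(0,0,0) retry=(0,0,0)
4 | Q LOAD | counter=5 r=(5,5,5) succ=(0,0,0) retry=(0,0,0)
5 | P CAS | counter=6 r=(5,5,5) succ=(1,0,0) retry=(0,0,0)
6 | R LOAD | counter=6 r=(5,5,6) succ=(1,0,0) retry=(0,0,0)
7 | Q CAS | counter=6 r=(5,5,6) succ=(1,0,0) retry=(0,1,0)
8 | Q LOAD | counter=6 r=(5,6,6) succ=(1,0,0) retry=(0,1,0)
9 | Q CAS | counter=7 r=(5,6,6) succ=(1,1,0) retry=(0,1,0)
10 | R CAS | counter=7 r=(5,6,6) succ=(1,1,0) retry=(0,1,1)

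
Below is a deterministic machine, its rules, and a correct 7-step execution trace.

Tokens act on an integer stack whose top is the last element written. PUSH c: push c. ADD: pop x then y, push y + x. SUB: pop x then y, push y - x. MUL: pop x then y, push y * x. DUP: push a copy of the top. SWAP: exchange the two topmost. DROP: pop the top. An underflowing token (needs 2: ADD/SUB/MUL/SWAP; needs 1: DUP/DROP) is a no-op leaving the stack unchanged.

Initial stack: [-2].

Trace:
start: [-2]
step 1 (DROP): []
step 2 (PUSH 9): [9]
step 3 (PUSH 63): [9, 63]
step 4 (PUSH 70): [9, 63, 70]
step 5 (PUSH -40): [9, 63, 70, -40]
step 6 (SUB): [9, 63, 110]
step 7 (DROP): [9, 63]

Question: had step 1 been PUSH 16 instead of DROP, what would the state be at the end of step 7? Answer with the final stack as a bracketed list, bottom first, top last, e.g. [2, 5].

(re-executing from step 1 with the substitution; state before step 1: [-2])
step 1 (PUSH 16): [-2, 16]
step 2 (PUSH 9): [-2, 16, 9]
step 3 (PUSH 63): [-2, 16, 9, 63]
step 4 (PUSH 70): [-2, 16, 9, 63, 70]
step 5 (PUSH -40): [-2, 16, 9, 63, 70, -40]
step 6 (SUB): [-2, 16, 9, 63, 110]
step 7 (DROP): [-2, 16, 9, 63]

[-2, 16, 9, 63]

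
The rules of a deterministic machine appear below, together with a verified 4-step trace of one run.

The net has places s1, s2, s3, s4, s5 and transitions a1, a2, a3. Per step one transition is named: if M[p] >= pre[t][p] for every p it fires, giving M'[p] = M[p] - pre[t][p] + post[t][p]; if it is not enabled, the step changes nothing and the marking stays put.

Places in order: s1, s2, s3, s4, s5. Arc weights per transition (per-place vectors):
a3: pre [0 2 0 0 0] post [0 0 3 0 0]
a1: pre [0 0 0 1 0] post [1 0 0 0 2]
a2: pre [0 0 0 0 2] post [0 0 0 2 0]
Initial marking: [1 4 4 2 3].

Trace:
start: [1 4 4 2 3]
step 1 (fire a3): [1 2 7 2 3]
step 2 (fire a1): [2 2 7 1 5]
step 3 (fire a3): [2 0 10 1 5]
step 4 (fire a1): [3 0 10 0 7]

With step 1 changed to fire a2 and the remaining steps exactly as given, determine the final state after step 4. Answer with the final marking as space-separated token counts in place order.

(re-executing from step 1 with the substitution; state before step 1: [1 4 4 2 3])
step 1 (fire a2): [1 4 4 4 1]
step 2 (fire a1): [2 4 4 3 3]
step 3 (fire a3): [2 2 7 3 3]
step 4 (fire a1): [3 2 7 2 5]

3 2 7 2 5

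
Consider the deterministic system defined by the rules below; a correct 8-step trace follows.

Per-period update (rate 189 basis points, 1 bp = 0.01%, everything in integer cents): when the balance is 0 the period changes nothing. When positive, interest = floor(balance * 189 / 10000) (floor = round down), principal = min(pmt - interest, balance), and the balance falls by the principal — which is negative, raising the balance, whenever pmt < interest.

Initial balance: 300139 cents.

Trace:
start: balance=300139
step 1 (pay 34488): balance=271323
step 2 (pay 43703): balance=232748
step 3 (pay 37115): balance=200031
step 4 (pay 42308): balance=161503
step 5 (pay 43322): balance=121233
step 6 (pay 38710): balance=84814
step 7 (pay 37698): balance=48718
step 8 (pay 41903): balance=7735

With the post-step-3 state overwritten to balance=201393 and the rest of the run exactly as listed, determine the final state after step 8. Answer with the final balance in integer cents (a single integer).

state after step 3 := balance=201393
step 4 (pay 42308): balance=162891
step 5 (pay 43322): balance=122647
step 6 (pay 38710): balance=86255
step 7 (pay 37698): balance=50187
step 8 (pay 41903): balance=9232

9232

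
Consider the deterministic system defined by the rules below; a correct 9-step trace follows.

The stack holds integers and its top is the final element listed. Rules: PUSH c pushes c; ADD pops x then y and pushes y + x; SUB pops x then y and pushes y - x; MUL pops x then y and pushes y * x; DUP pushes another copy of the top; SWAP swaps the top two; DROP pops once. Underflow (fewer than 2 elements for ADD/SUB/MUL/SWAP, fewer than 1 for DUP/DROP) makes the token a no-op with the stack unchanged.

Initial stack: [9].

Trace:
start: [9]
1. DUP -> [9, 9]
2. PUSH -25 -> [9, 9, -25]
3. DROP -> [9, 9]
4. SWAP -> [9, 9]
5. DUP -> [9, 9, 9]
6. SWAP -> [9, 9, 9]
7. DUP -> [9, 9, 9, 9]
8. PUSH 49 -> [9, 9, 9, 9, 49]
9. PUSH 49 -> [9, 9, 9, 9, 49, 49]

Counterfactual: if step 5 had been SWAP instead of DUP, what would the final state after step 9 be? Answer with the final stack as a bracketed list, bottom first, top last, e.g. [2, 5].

[9, 9, 9, 49, 49]

(re-executing from step 5 with the substitution; state before step 5: [9, 9])
5. SWAP -> [9, 9]
6. SWAP -> [9, 9]
7. DUP -> [9, 9, 9]
8. PUSH 49 -> [9, 9, 9, 49]
9. PUSH 49 -> [9, 9, 9, 49, 49]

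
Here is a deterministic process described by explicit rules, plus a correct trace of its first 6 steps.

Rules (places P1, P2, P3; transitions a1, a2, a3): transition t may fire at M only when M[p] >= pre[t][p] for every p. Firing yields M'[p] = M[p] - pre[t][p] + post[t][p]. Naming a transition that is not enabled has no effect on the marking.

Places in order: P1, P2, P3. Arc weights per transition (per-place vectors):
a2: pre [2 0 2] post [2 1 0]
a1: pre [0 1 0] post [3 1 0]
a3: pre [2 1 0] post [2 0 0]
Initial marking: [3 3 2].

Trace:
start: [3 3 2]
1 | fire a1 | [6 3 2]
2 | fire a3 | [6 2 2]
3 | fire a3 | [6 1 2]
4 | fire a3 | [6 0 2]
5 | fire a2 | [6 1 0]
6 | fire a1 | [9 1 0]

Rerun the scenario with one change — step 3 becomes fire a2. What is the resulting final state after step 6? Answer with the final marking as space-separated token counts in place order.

(re-executing from step 3 with the substitution; state before step 3: [6 2 2])
3 | fire a2 | [6 3 0]
4 | fire a3 | [6 2 0]
5 | fire a2 | [6 2 0]
6 | fire a1 | [9 2 0]

9 2 0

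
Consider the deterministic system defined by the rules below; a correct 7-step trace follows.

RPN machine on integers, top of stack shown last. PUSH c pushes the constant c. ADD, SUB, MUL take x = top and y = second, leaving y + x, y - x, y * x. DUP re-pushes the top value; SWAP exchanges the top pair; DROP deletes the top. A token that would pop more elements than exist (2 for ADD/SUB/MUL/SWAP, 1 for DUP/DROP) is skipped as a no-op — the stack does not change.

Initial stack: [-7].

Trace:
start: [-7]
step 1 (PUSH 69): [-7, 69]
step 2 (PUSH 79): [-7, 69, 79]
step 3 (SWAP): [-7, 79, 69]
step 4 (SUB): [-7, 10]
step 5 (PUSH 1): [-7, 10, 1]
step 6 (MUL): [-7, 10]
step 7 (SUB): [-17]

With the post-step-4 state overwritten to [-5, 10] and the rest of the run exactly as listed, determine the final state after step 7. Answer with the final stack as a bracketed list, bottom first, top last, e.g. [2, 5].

[-15]

state after step 4 := [-5, 10]
step 5 (PUSH 1): [-5, 10, 1]
step 6 (MUL): [-5, 10]
step 7 (SUB): [-15]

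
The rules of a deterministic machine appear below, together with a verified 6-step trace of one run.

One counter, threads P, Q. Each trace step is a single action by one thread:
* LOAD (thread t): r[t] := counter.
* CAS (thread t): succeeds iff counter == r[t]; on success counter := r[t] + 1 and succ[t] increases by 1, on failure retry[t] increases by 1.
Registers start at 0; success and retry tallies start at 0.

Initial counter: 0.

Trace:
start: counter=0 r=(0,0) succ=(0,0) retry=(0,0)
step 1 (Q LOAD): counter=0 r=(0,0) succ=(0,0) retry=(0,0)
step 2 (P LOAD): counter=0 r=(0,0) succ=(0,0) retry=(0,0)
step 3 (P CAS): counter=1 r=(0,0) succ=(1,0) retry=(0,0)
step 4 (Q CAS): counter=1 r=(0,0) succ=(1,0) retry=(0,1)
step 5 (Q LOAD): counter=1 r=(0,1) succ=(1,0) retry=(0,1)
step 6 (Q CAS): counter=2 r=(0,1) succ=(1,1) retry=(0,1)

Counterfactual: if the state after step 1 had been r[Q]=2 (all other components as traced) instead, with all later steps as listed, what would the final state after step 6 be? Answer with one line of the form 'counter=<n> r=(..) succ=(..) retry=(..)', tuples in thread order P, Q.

state after step 1 := counter=0 r=(0,2) succ=(0,0) retry=(0,0)
step 2 (P LOAD): counter=0 r=(0,2) succ=(0,0) retry=(0,0)
step 3 (P CAS): counter=1 r=(0,2) succ=(1,0) retry=(0,0)
step 4 (Q CAS): counter=1 r=(0,2) succ=(1,0) retry=(0,1)
step 5 (Q LOAD): counter=1 r=(0,1) succ=(1,0) retry=(0,1)
step 6 (Q CAS): counter=2 r=(0,1) succ=(1,1) retry=(0,1)

counter=2 r=(0,1) succ=(1,1) retry=(0,1)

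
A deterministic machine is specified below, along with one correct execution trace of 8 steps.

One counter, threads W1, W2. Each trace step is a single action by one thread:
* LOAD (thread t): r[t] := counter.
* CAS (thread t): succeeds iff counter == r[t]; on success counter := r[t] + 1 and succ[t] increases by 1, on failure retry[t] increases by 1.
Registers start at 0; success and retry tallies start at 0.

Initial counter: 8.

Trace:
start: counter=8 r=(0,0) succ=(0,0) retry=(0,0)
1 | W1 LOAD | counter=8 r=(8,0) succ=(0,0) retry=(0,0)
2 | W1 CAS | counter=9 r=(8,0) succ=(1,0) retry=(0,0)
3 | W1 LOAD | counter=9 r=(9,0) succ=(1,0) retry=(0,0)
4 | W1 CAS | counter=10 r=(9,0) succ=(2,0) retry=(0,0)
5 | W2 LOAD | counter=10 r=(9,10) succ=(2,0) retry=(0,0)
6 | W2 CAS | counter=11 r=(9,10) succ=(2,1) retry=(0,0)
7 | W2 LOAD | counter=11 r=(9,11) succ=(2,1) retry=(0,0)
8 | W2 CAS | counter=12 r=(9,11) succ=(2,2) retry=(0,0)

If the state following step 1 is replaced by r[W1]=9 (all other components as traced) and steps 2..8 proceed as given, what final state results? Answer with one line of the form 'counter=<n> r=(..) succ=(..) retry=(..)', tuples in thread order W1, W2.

state after step 1 := counter=8 r=(9,0) succ=(0,0) retry=(0,0)
2 | W1 CAS | counter=8 r=(9,0) succ=(0,0) retry=(1,0)
3 | W1 LOAD | counter=8 r=(8,0) succ=(0,0) retry=(1,0)
4 | W1 CAS | counter=9 r=(8,0) succ=(1,0) retry=(1,0)
5 | W2 LOAD | counter=9 r=(8,9) succ=(1,0) retry=(1,0)
6 | W2 CAS | counter=10 r=(8,9) succ=(1,1) retry=(1,0)
7 | W2 LOAD | counter=10 r=(8,10) succ=(1,1) retry=(1,0)
8 | W2 CAS | counter=11 r=(8,10) succ=(1,2) retry=(1,0)

counter=11 r=(8,10) succ=(1,2) retry=(1,0)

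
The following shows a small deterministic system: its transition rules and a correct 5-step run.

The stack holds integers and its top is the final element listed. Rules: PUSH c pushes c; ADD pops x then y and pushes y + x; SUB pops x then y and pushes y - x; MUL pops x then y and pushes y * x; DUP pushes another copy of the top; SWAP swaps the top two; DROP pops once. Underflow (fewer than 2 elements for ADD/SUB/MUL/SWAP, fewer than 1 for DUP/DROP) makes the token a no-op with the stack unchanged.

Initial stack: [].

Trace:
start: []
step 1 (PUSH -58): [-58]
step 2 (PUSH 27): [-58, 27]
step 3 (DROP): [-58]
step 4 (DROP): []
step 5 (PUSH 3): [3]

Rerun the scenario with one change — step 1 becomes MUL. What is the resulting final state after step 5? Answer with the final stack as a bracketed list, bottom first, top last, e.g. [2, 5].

[3]

(re-executing from step 1 with the substitution; state before step 1: [])
step 1 (MUL): []
step 2 (PUSH 27): [27]
step 3 (DROP): []
step 4 (DROP): []
step 5 (PUSH 3): [3]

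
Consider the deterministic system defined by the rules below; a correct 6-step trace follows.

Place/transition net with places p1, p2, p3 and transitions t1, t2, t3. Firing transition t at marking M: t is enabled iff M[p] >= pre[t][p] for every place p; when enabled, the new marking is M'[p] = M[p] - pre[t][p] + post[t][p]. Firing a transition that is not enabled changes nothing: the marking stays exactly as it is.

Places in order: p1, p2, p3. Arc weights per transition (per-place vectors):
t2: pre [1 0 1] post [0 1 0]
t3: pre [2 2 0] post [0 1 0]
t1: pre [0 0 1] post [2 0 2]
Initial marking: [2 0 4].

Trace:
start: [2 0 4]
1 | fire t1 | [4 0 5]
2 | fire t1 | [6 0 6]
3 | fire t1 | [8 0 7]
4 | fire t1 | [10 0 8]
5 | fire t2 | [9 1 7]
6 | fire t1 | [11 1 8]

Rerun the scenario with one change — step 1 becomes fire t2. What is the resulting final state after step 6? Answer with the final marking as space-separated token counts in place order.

8 2 6

(re-executing from step 1 with the substitution; state before step 1: [2 0 4])
1 | fire t2 | [1 1 3]
2 | fire t1 | [3 1 4]
3 | fire t1 | [5 1 5]
4 | fire t1 | [7 1 6]
5 | fire t2 | [6 2 5]
6 | fire t1 | [8 2 6]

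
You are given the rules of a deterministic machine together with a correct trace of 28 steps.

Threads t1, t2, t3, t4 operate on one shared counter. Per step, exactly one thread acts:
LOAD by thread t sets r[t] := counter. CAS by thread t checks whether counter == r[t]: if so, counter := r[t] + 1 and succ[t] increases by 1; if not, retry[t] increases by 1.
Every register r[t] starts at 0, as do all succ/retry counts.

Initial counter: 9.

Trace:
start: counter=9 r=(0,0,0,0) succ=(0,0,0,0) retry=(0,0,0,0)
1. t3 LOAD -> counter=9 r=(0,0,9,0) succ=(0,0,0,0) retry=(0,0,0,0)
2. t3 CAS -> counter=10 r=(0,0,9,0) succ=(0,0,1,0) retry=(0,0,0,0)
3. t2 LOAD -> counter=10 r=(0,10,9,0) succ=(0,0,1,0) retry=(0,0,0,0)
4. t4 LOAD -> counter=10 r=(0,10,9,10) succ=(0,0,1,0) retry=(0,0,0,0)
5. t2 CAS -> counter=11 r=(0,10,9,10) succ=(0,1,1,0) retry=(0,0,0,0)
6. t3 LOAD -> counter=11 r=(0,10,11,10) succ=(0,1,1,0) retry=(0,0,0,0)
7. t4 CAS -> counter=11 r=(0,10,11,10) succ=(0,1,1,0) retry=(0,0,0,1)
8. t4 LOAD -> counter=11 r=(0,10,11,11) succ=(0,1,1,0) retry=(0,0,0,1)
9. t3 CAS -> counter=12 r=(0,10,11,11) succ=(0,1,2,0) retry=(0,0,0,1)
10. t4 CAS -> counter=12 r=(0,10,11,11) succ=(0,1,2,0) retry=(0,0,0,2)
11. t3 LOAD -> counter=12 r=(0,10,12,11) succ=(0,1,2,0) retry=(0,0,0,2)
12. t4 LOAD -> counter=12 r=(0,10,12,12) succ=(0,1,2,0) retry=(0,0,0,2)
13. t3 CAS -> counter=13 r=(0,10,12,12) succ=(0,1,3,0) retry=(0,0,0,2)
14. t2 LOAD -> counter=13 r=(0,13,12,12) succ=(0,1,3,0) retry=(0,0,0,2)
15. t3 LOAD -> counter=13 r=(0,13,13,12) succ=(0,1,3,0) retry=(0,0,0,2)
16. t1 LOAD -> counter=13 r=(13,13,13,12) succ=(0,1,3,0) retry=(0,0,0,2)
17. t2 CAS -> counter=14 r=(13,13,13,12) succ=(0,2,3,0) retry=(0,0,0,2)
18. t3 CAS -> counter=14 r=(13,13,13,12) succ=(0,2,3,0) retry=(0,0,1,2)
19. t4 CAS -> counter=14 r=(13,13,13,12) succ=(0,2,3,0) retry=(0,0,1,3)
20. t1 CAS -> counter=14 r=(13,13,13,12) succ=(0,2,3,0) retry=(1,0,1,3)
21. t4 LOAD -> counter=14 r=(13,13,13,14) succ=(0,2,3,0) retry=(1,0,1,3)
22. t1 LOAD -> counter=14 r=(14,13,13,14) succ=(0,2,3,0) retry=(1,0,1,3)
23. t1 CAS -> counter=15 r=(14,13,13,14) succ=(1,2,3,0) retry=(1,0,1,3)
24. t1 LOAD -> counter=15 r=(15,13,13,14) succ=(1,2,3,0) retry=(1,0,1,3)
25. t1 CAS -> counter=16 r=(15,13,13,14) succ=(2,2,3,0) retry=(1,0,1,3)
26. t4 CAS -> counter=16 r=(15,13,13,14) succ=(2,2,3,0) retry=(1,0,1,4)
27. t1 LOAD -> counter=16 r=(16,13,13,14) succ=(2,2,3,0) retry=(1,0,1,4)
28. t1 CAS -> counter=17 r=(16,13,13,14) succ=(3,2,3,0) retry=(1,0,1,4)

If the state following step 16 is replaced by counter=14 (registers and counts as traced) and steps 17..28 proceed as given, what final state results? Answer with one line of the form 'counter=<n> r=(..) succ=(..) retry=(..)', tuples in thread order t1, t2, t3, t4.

counter=17 r=(16,13,13,14) succ=(3,1,3,0) retry=(1,1,1,4)

state after step 16 := counter=14 r=(13,13,13,12) succ=(0,1,3,0) retry=(0,0,0,2)
17. t2 CAS -> counter=14 r=(13,13,13,12) succ=(0,1,3,0) retry=(0,1,0,2)
18. t3 CAS -> counter=14 r=(13,13,13,12) succ=(0,1,3,0) retry=(0,1,1,2)
19. t4 CAS -> counter=14 r=(13,13,13,12) succ=(0,1,3,0) retry=(0,1,1,3)
20. t1 CAS -> counter=14 r=(13,13,13,12) succ=(0,1,3,0) retry=(1,1,1,3)
21. t4 LOAD -> counter=14 r=(13,13,13,14) succ=(0,1,3,0) retry=(1,1,1,3)
22. t1 LOAD -> counter=14 r=(14,13,13,14) succ=(0,1,3,0) retry=(1,1,1,3)
23. t1 CAS -> counter=15 r=(14,13,13,14) succ=(1,1,3,0) retry=(1,1,1,3)
24. t1 LOAD -> counter=15 r=(15,13,13,14) succ=(1,1,3,0) retry=(1,1,1,3)
25. t1 CAS -> counter=16 r=(15,13,13,14) succ=(2,1,3,0) retry=(1,1,1,3)
26. t4 CAS -> counter=16 r=(15,13,13,14) succ=(2,1,3,0) retry=(1,1,1,4)
27. t1 LOAD -> counter=16 r=(16,13,13,14) succ=(2,1,3,0) retry=(1,1,1,4)
28. t1 CAS -> counter=17 r=(16,13,13,14) succ=(3,1,3,0) retry=(1,1,1,4)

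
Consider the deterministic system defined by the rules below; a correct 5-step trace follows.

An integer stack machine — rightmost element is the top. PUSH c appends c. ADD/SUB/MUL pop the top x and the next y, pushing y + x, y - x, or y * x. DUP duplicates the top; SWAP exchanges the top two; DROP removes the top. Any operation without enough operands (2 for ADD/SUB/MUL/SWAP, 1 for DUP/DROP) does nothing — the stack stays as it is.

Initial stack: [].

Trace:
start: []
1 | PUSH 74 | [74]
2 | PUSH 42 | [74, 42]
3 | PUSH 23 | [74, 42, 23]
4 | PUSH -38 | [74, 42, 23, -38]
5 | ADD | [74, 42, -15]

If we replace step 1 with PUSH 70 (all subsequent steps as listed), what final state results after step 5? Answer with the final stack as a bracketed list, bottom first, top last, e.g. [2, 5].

[70, 42, -15]

(re-executing from step 1 with the substitution; state before step 1: [])
1 | PUSH 70 | [70]
2 | PUSH 42 | [70, 42]
3 | PUSH 23 | [70, 42, 23]
4 | PUSH -38 | [70, 42, 23, -38]
5 | ADD | [70, 42, -15]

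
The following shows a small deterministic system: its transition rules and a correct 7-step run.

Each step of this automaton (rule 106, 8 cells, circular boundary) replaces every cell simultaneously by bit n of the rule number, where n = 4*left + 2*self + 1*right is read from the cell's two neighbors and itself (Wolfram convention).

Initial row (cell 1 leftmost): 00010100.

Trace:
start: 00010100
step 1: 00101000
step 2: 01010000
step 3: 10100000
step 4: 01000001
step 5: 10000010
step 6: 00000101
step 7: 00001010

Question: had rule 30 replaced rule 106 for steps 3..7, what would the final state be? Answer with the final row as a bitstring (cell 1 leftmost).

(re-executing steps 3..7 under rule 30; state before step 3: 01010000)
step 3: 11011000
step 4: 10010101
step 5: 01110101
step 6: 01000101
step 7: 01101101

01101101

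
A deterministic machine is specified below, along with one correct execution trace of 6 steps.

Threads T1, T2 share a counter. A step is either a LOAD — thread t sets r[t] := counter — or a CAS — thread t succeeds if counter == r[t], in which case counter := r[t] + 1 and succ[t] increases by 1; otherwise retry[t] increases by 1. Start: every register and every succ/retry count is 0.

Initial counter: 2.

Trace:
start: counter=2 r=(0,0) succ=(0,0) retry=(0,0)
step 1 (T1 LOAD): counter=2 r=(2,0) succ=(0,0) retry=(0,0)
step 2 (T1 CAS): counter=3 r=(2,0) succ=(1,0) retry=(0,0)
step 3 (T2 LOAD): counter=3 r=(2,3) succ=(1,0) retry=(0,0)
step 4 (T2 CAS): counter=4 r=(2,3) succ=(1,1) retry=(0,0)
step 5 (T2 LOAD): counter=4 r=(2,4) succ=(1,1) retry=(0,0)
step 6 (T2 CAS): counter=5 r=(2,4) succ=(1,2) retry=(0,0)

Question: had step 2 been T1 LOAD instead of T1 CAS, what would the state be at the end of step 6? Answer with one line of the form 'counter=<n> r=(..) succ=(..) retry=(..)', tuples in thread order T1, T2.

counter=4 r=(2,3) succ=(0,2) retry=(0,0)

(re-executing from step 2 with the substitution; state before step 2: counter=2 r=(2,0) succ=(0,0) retry=(0,0))
step 2 (T1 LOAD): counter=2 r=(2,0) succ=(0,0) retry=(0,0)
step 3 (T2 LOAD): counter=2 r=(2,2) succ=(0,0) retry=(0,0)
step 4 (T2 CAS): counter=3 r=(2,2) succ=(0,1) retry=(0,0)
step 5 (T2 LOAD): counter=3 r=(2,3) succ=(0,1) retry=(0,0)
step 6 (T2 CAS): counter=4 r=(2,3) succ=(0,2) retry=(0,0)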